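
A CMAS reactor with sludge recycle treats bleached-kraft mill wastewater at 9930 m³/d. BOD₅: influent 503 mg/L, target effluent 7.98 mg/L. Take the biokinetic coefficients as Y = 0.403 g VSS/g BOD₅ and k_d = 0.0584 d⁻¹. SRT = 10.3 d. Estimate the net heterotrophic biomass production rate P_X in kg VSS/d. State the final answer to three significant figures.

P_X ≈ 1240 kg VSS/d

Correct the yield for decay: Y_obs = Y/(1 + k_d θ_c) = 0.403 / (1 + 0.0584 × 10.3) = 0.403 / 1.602 = 0.2516.
ΔS = 503 − 7.98 = 495.0 mg/L, so the substrate removal rate is 9930 × 495.0/1000 = 4916 kg BOD₅/d.
So the net sludge growth is P_X = 0.2516 × 4916 = 1237 kg VSS/d.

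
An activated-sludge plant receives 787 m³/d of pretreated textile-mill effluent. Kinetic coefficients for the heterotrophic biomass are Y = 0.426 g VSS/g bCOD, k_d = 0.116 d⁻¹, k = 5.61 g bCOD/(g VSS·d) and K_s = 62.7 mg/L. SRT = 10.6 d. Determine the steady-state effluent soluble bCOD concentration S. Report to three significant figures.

S ≈ 6.05 mg/L

From the Monod/SRT balance for a CMAS, S = K_s·(1+k_d θ_c)/[θ_c·(Y k − k_d) − 1] = 62.7 × (1 + 0.116 × 10.6) / [10.6 × (0.426 × 5.61 − 0.116) − 1] = 139.8 / 23.10 = 6.051 mg/L.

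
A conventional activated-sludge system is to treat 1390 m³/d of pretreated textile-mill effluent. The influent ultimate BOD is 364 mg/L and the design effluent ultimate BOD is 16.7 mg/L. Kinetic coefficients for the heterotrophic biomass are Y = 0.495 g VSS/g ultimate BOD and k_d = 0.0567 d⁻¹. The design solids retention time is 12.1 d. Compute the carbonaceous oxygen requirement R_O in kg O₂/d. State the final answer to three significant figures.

R_O ≈ 281 kg O₂/d

The observed yield is Y_obs = Y/(1 + k_d·θ_c) = 0.495 / (1 + 0.0567 × 12.1) = 0.495 / 1.686 = 0.2936 g VSS per g ultimate BOD removed.
Substrate removed = Q·(S₀ − S) = 1390 m³/d × (364 − 16.7) g/m³ = 4.83×10^5 g/d = 482.7 kg/d.
P_X = Y_obs·Q·(S₀ − S) = 0.2936 × 482.7 = 141.7 kg VSS/d.
R_O = Q·(S₀ − S) − 1.42·P_X = 482.7 − 1.42 × 141.7 = 281.5 kg O₂/d.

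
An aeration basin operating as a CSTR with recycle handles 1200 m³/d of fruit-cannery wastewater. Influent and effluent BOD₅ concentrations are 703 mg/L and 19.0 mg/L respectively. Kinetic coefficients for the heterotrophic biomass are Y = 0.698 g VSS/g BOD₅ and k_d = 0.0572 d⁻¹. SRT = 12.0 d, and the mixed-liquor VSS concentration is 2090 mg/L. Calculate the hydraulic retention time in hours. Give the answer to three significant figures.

τ ≈ 39.0 h

Rearranging the biomass balance for a CMAS with decay, V = Y·Q·ΔS·θ_c / [X·(1+k_d θ_c)] = 0.698 × 1200 × (703 − 19.0) × 12.0 / [2090 × (1 + 0.0572 × 12.0)] = 6.88×10^6 / 3525 = 1951 m³.
HRT = V/Q = 1951 m³ / 1200 m³·d⁻¹ = 1.625 d × 24 = 39.01 h.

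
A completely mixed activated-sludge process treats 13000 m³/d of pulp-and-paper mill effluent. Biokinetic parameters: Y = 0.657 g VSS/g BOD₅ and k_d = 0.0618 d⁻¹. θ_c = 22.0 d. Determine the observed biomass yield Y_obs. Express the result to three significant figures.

Observed yield with endogenous decay: Y_obs = Y / (1 + k_d·θ_c) = 0.657 / (1 + 0.0618 × 22.0) = 0.657 / 2.360 = 0.2784 g VSS/g BOD₅.

Y_obs ≈ 0.278 g VSS/g BOD₅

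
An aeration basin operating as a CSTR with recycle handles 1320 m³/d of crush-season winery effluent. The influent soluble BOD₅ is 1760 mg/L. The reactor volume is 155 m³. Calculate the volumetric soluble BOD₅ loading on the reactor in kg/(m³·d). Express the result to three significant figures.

Volumetric loading L_v = Q·S₀ / V = 1320 × 1760 g/m³ / 155.0 m³ = 14988 g/(m³·d) = 14.99 kg soluble BOD₅/(m³·d).

L_v ≈ 15.0 kg soluble BOD₅/(m³·d)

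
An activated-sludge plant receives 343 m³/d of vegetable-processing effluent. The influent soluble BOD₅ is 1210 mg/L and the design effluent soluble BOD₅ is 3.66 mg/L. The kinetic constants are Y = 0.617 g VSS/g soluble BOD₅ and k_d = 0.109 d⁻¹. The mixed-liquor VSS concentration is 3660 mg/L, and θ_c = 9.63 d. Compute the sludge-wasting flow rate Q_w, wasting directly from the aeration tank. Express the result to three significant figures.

From the SRT design equation V = Y Q (S₀−S) θ_c / [X (1 + k_d θ_c)] = 0.617 × 343 × (1210 − 3.66) × 9.63 / [3660 × (1 + 0.109 × 9.63)] = 2.46×10^6 / 7502 = 327.7 m³.
Wasting from the aeration tank: Q_w = V / θ_c = 327.7 / 9.63 = 34.03 m³/d.

Q_w ≈ 34.0 m³/d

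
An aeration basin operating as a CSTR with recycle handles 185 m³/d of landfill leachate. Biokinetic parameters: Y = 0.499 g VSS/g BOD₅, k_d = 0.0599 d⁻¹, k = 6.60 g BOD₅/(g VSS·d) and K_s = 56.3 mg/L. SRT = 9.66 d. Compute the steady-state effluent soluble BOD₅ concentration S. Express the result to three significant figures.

S ≈ 2.94 mg/L

For a completely mixed reactor with recycle the Lawrence–McCarty relation gives S = K_s·(1 + k_d·θ_c) / [θ_c·(Y·k − k_d) − 1] = 56.3 × (1 + 0.0599 × 9.66) / [9.66 × (0.499 × 6.60 − 0.0599) − 1] = 88.88 / 30.24 = 2.939 mg/L.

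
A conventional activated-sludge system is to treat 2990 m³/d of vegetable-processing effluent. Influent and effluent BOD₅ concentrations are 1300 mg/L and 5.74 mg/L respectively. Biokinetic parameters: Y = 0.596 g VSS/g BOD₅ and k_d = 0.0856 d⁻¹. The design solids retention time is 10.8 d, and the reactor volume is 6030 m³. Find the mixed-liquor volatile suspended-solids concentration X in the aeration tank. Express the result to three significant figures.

X ≈ 2150 mg/L

From V·X·(1 + k_d·θ_c) = Y·Q·(S₀ − S)·θ_c: X = 0.596 × 2990 × (1300 − 5.74) × 10.8 / [6030 × (1 + 0.0856 × 10.8)] = 2147 mg/L.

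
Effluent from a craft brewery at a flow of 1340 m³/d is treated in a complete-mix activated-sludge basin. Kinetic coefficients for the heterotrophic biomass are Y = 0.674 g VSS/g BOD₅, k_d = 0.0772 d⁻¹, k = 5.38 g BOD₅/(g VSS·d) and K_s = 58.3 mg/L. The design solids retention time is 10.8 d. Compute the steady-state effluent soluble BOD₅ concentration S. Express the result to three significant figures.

S ≈ 2.86 mg/L

Effluent substrate depends only on kinetics and SRT: S = K_s(1 + k_d θ_c) / [θ_c(Yk − k_d) − 1] = 58.3 × (1 + 0.0772 × 10.8) / [10.8 × (0.674 × 5.38 − 0.0772) − 1] = 106.9 / 37.33 = 2.864 mg/L.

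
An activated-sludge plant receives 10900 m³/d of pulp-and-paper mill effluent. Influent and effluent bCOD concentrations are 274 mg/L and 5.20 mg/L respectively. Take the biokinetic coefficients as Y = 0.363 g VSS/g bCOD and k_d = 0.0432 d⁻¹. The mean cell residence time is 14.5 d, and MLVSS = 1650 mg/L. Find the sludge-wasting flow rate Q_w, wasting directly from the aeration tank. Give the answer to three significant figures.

Rearranging the biomass balance for a CMAS with decay, V = Y·Q·ΔS·θ_c / [X·(1+k_d θ_c)] = 0.363 × 10900 × (274 − 5.20) × 14.5 / [1650 × (1 + 0.0432 × 14.5)] = 1.54×10^7 / 2684 = 5747 m³.
With mixed-liquor wasting, θ_c = V/Q_w, so Q_w = V/θ_c = 5747/14.5 = 396.3 m³/d.

Q_w ≈ 396 m³/d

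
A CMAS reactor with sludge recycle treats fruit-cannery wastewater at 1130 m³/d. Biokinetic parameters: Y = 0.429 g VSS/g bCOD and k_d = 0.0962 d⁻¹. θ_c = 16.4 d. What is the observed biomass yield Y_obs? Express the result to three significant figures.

Y_obs ≈ 0.166 g VSS/g bCOD

Correct the yield for decay: Y_obs = Y/(1 + k_d θ_c) = 0.429 / (1 + 0.0962 × 16.4) = 0.429 / 2.578 = 0.1664.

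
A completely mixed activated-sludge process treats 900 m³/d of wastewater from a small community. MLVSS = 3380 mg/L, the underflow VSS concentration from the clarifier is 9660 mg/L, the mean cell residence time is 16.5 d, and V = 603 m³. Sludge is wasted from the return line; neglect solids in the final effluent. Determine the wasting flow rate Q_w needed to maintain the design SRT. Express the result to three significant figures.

Q_w = (V·X)/(θ_c X_r) = 603.0 × 3380 / (16.5 × 9660) = 12.79 m³/d.

Q_w ≈ 12.8 m³/d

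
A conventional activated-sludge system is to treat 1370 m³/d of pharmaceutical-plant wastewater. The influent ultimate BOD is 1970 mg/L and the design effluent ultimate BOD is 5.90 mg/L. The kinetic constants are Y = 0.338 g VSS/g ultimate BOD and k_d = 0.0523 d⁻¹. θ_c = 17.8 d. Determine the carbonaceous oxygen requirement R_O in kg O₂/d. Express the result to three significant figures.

Observed yield with endogenous decay: Y_obs = Y / (1 + k_d·θ_c) = 0.338 / (1 + 0.0523 × 17.8) = 0.338 / 1.931 = 0.1750 g VSS/g ultimate BOD.
ΔS = 1970 − 5.90 = 1964 mg/L, so the substrate removal rate is 1370 × 1964/1000 = 2691 kg ultimate BOD/d.
Biomass synthesised: P_X = Y_obs × 2691 = 471.0 kg VSS/d.
R_O = Q·(S₀ − S) − 1.42·P_X = 2691 − 1.42 × 471.0 = 2022 kg O₂/d.

R_O ≈ 2020 kg O₂/d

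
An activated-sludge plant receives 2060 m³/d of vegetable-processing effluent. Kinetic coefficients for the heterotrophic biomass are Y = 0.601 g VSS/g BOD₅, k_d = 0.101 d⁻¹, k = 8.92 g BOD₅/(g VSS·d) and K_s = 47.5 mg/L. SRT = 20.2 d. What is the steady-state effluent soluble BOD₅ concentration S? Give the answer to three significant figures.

Effluent substrate depends only on kinetics and SRT: S = K_s(1 + k_d θ_c) / [θ_c(Yk − k_d) − 1] = 47.5 × (1 + 0.101 × 20.2) / [20.2 × (0.601 × 8.92 − 0.101) − 1] = 144.4 / 105.3 = 1.372 mg/L.

S ≈ 1.37 mg/L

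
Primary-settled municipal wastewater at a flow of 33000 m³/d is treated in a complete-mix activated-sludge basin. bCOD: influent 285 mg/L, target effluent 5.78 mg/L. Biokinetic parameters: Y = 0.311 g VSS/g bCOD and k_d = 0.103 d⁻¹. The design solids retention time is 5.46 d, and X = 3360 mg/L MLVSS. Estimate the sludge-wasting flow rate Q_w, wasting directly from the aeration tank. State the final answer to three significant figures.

Q_w ≈ 546 m³/d

Rearranging the biomass balance for a CMAS with decay, V = Y·Q·ΔS·θ_c / [X·(1+k_d θ_c)] = 0.311 × 33000 × (285 − 5.78) × 5.46 / [3360 × (1 + 0.103 × 5.46)] = 1.56×10^7 / 5250 = 2980 m³.
Wasting from the aeration tank: Q_w = V / θ_c = 2980 / 5.46 = 545.9 m³/d.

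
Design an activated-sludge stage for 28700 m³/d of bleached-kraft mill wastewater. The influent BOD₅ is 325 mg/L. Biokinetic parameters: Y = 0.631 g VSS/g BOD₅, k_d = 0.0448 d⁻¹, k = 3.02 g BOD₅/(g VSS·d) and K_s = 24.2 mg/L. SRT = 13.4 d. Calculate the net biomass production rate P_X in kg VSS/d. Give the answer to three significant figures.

Effluent substrate depends only on kinetics and SRT: S = K_s(1 + k_d θ_c) / [θ_c(Yk − k_d) − 1] = 24.2 × (1 + 0.0448 × 13.4) / [13.4 × (0.631 × 3.02 − 0.0448) − 1] = 38.73 / 23.93 = 1.618 mg/L.
Correct the yield for decay: Y_obs = Y/(1 + k_d θ_c) = 0.631 / (1 + 0.0448 × 13.4) = 0.631 / 1.600 = 0.3943.
Q·(S₀ − S) = 28700 × (325 − 1.62) × 10⁻³ = 9281 kg/d removed.
So the net sludge growth is P_X = 0.3943 × 9281 = 3659 kg VSS/d.

P_X ≈ 3660 kg VSS/d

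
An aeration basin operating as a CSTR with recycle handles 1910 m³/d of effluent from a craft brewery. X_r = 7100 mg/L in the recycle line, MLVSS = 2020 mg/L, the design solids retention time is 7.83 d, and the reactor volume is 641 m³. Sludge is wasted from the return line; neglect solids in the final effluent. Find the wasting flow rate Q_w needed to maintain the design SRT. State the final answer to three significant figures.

Q_w ≈ 23.3 m³/d

Wasting from the return line (neglecting effluent solids): Q_w = V·X / (θ_c·X_r) = 641.0 × 2020 / (7.83 × 7100) = 23.29 m³/d.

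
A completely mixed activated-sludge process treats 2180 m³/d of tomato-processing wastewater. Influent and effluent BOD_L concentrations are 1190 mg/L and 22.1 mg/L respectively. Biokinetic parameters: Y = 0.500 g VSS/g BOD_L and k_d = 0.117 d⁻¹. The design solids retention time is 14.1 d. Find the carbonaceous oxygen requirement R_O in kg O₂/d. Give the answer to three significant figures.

R_O ≈ 1860 kg O₂/d

Observed yield with endogenous decay: Y_obs = Y / (1 + k_d·θ_c) = 0.500 / (1 + 0.117 × 14.1) = 0.500 / 2.650 = 0.1887 g VSS/g BOD_L.
Mass of BOD_L removed per day: Q(S₀ − S) = 2180 × 1168 g/m³ = 2546 kg/d.
Biomass synthesised: P_X = Y_obs × 2546 = 480.4 kg VSS/d.
R_O = Q·(S₀ − S) − 1.42·P_X = 2546 − 1.42 × 480.4 = 1864 kg O₂/d.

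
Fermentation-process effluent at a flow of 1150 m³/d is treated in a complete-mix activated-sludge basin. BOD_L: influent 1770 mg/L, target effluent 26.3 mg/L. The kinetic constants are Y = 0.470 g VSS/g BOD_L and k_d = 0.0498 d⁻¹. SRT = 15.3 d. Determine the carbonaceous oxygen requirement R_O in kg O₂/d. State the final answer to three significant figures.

R_O ≈ 1250 kg O₂/d

Y_obs = Y / (1 + k_d θ_c) = 0.470 / (1 + 0.0498 × 15.3) = 0.470 / 1.762 = 0.2668.
Substrate removed = Q·(S₀ − S) = 1150 m³/d × (1770 − 26.3) g/m³ = 2.01×10^6 g/d = 2005 kg/d.
Net sludge production P_X = 0.2668 × 2005 = 534.9 kg VSS/d.
R_O = Q·ΔS − 1.42 P_X = 2005 − 759.6 = 1246 kg O₂/d.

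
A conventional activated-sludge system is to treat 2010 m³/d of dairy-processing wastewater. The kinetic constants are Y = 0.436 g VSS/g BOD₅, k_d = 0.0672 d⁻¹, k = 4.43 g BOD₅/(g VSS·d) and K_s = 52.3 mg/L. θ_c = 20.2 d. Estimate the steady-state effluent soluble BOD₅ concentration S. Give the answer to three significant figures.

S ≈ 3.36 mg/L

Effluent substrate depends only on kinetics and SRT: S = K_s(1 + k_d θ_c) / [θ_c(Yk − k_d) − 1] = 52.3 × (1 + 0.0672 × 20.2) / [20.2 × (0.436 × 4.43 − 0.0672) − 1] = 123.3 / 36.66 = 3.363 mg/L.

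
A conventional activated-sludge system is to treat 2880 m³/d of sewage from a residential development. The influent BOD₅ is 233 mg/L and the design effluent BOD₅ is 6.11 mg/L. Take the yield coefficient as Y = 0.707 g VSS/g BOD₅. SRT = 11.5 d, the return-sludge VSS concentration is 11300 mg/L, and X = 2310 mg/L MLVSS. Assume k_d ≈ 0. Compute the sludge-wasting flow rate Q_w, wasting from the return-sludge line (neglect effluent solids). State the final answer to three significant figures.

V·X = Y·Q·ΔS·θ_c gives V = 0.707 × 2880 × (233 − 6.11) × 11.5 / 2310 = 2300 m³.
θ_c = V·X/(Q_w·X_r) when wasting from the recycle, so Q_w = V·X/(θ_c·X_r) = 2300 × 2310 / (11.5 × 11300) = 40.88 m³/d.

Q_w ≈ 40.9 m³/d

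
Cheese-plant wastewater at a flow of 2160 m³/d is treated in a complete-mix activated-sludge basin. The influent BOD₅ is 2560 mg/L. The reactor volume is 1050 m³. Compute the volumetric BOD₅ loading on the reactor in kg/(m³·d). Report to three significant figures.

Applied BOD₅ load per unit volume = Q·S₀/V = (2160 × 2560/1000)/1050 = 5.266 kg BOD₅·m⁻³·d⁻¹.

L_v ≈ 5.27 kg BOD₅/(m³·d)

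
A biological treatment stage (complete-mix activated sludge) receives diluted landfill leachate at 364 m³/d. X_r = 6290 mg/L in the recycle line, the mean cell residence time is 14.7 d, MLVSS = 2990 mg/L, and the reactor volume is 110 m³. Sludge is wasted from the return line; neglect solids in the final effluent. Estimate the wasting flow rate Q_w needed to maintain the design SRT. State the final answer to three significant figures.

Q_w ≈ 3.56 m³/d

θ_c = V·X/(Q_w·X_r) when wasting from the recycle, so Q_w = V·X/(θ_c·X_r) = 110.0 × 2990 / (14.7 × 6290) = 3.557 m³/d.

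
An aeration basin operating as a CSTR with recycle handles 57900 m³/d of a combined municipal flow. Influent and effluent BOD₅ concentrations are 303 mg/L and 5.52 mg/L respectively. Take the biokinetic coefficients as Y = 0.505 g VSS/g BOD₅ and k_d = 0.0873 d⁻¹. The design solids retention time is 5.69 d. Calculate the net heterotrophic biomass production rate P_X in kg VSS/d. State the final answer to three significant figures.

The observed yield is Y_obs = Y/(1 + k_d·θ_c) = 0.505 / (1 + 0.0873 × 5.69) = 0.505 / 1.497 = 0.3374 g VSS per g BOD₅ removed.
Q·(S₀ − S) = 57900 × (303 − 5.52) × 10⁻³ = 17224 kg/d removed.
Net biomass production P_X = Y_obs × Q·(S₀ − S) = 0.3374 × 17224 = 5811 kg VSS/d.

P_X ≈ 5810 kg VSS/d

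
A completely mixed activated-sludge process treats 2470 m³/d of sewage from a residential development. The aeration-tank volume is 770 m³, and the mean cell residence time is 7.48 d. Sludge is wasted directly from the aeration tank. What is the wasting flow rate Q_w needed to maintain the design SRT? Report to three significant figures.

Wasting from the aeration tank: Q_w = V / θ_c = 770.0 / 7.48 = 102.9 m³/d.

Q_w ≈ 103 m³/d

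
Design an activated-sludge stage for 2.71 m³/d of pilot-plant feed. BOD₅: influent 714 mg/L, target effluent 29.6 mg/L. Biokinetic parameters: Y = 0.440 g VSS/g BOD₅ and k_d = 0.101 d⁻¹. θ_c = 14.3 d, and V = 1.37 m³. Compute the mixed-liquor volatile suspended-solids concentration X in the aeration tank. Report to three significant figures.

X = Y·Q·ΔS·θ_c / [V·(1 + k_d θ_c)] = 0.440 × 2.71 × (714 − 29.6) × 14.3 / [1.37 × (1 + 0.101 × 14.3)] = 3485 mg/L.

X ≈ 3480 mg/L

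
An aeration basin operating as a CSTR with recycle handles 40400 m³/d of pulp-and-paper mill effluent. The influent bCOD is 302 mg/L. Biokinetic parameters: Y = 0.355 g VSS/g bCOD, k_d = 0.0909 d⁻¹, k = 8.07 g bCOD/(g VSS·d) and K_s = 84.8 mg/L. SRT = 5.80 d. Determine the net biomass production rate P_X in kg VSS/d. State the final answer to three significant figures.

For a completely mixed reactor with recycle the Lawrence–McCarty relation gives S = K_s·(1 + k_d·θ_c) / [θ_c·(Y·k − k_d) − 1] = 84.8 × (1 + 0.0909 × 5.80) / [5.80 × (0.355 × 8.07 − 0.0909) − 1] = 129.5 / 15.09 = 8.583 mg/L.
Observed yield with endogenous decay: Y_obs = Y / (1 + k_d·θ_c) = 0.355 / (1 + 0.0909 × 5.80) = 0.355 / 1.527 = 0.2324 g VSS/g bCOD.
Mass of bCOD removed per day: Q(S₀ − S) = 40400 × 293.4 g/m³ = 11854 kg/d.
So the net sludge growth is P_X = 0.2324 × 11854 = 2755 kg VSS/d.

P_X ≈ 2760 kg VSS/d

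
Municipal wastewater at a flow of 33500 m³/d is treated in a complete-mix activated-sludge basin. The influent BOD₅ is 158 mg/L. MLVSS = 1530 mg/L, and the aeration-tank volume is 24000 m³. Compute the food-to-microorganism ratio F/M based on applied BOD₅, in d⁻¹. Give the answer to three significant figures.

F/M = applied load / biomass = Q·S₀/(V·X) = 33500 × 158 / (24000 × 1530) = 0.1441 d⁻¹.

F/M ≈ 0.144 d⁻¹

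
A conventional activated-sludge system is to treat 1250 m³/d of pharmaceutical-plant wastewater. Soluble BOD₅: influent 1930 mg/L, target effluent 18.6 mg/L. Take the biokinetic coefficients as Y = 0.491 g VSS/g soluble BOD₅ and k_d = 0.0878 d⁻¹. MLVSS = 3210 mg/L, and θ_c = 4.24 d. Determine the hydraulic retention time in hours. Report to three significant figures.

τ ≈ 21.7 h

Rearranging the biomass balance for a CMAS with decay, V = Y·Q·ΔS·θ_c / [X·(1+k_d θ_c)] = 0.491 × 1250 × (1930 − 18.6) × 4.24 / [3210 × (1 + 0.0878 × 4.24)] = 4.97×10^6 / 4405 = 1129 m³.
HRT = V/Q = 1129 m³ / 1250 m³·d⁻¹ = 0.9033 d × 24 = 21.68 h.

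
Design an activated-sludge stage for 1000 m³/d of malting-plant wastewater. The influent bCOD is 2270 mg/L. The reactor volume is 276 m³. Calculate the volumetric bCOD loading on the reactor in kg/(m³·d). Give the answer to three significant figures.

Volumetric loading L_v = Q·S₀ / V = 1000 × 2270 g/m³ / 276.0 m³ = 8225 g/(m³·d) = 8.225 kg bCOD/(m³·d).

L_v ≈ 8.22 kg bCOD/(m³·d)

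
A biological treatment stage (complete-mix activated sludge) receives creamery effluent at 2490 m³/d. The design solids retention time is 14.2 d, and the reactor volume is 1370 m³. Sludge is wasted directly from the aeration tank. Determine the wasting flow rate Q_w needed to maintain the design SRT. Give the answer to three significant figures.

Q_w ≈ 96.5 m³/d

With mixed-liquor wasting, θ_c = V/Q_w, so Q_w = V/θ_c = 1370/14.2 = 96.48 m³/d.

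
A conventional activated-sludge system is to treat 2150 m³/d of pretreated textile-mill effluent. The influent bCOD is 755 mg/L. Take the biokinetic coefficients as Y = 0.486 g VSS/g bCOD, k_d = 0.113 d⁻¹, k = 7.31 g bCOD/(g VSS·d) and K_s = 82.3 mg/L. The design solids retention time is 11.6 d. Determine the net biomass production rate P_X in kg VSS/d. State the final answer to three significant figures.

P_X ≈ 339 kg VSS/d

Effluent substrate depends only on kinetics and SRT: S = K_s(1 + k_d θ_c) / [θ_c(Yk − k_d) − 1] = 82.3 × (1 + 0.113 × 11.6) / [11.6 × (0.486 × 7.31 − 0.113) − 1] = 190.2 / 38.90 = 4.889 mg/L.
Y_obs = Y / (1 + k_d θ_c) = 0.486 / (1 + 0.113 × 11.6) = 0.486 / 2.311 = 0.2103.
ΔS = 755 − 4.89 = 750.1 mg/L, so the substrate removal rate is 2150 × 750.1/1000 = 1613 kg bCOD/d.
Biomass produced: P_X = Y_obs·Q·ΔS = 0.2103 × 1613 ≈ 339.2 kg VSS/d.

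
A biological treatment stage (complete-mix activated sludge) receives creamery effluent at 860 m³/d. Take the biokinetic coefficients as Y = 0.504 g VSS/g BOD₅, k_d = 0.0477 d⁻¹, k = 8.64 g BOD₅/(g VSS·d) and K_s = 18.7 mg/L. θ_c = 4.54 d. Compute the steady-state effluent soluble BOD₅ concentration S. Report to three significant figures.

Effluent substrate depends only on kinetics and SRT: S = K_s(1 + k_d θ_c) / [θ_c(Yk − k_d) − 1] = 18.7 × (1 + 0.0477 × 4.54) / [4.54 × (0.504 × 8.64 − 0.0477) − 1] = 22.75 / 18.55 = 1.226 mg/L.

S ≈ 1.23 mg/L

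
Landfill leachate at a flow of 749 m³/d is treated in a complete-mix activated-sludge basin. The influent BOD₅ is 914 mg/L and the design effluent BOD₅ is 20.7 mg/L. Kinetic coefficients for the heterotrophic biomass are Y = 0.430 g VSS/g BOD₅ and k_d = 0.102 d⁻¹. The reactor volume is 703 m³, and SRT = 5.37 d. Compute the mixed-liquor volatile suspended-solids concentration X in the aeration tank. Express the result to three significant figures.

X ≈ 1420 mg/L

Solving the biomass balance for X: X = Y Q (S₀−S) θ_c / [V (1+k_d θ_c)] = 0.430 × 749 × (914 − 20.7) × 5.37 / [703 × (1 + 0.102 × 5.37)] = 1420 mg/L.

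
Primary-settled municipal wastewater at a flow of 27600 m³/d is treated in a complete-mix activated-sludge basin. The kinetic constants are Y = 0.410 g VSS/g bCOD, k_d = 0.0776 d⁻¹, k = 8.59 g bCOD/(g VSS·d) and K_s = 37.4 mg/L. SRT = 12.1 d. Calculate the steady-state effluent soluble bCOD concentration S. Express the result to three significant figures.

S ≈ 1.78 mg/L

From the Monod/SRT balance for a CMAS, S = K_s·(1+k_d θ_c)/[θ_c·(Y k − k_d) − 1] = 37.4 × (1 + 0.0776 × 12.1) / [12.1 × (0.410 × 8.59 − 0.0776) − 1] = 72.52 / 40.68 = 1.783 mg/L.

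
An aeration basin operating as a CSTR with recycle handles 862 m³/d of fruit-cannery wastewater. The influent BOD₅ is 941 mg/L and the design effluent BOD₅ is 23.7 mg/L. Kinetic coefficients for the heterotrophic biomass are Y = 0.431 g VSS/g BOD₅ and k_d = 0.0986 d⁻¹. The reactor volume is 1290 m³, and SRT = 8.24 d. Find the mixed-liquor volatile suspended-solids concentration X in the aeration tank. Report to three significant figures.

X ≈ 1200 mg/L

X = Y·Q·ΔS·θ_c / [V·(1 + k_d θ_c)] = 0.431 × 862 × (941 − 23.7) × 8.24 / [1290 × (1 + 0.0986 × 8.24)] = 1201 mg/L.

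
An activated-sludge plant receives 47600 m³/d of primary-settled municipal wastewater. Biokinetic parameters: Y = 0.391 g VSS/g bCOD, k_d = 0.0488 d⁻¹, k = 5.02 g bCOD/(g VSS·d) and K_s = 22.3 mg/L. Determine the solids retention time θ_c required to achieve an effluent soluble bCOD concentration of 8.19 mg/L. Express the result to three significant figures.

θ_c ≈ 2.09 d

At the target effluent, Y k S/(K_s+S) = 0.391×5.02×8.19/30.49 = 0.5272 d⁻¹.
Then 1/θ_c = μ − k_d = 0.5272 − 0.0488 = 0.4784 d⁻¹, giving θ_c = 2.090 d.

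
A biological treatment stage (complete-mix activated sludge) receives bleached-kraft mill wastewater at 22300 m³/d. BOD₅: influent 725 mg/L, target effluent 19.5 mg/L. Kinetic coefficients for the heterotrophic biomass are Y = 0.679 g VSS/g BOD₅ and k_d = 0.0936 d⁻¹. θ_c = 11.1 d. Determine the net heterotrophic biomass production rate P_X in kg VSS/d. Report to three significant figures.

Y_obs = Y / (1 + k_d θ_c) = 0.679 / (1 + 0.0936 × 11.1) = 0.679 / 2.039 = 0.3330.
Q·(S₀ − S) = 22300 × (725 − 19.5) × 10⁻³ = 15733 kg/d removed.
So the net sludge growth is P_X = 0.3330 × 15733 = 5239 kg VSS/d.

P_X ≈ 5240 kg VSS/d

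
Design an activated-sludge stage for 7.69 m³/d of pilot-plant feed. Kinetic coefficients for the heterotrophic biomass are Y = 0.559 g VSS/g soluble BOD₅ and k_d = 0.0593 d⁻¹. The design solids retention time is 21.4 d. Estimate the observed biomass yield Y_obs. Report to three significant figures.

The observed yield is Y_obs = Y/(1 + k_d·θ_c) = 0.559 / (1 + 0.0593 × 21.4) = 0.559 / 2.269 = 0.2464 g VSS per g soluble BOD₅ removed.

Y_obs ≈ 0.246 g VSS/g soluble BOD₅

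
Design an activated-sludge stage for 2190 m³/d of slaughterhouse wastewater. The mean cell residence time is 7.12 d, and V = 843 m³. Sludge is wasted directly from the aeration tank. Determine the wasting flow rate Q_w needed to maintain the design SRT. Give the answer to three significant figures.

Q_w ≈ 118 m³/d

For wasting at MLVSS concentration, Q_w = V/θ_c = 843.0/7.12 = 118.4 m³/d.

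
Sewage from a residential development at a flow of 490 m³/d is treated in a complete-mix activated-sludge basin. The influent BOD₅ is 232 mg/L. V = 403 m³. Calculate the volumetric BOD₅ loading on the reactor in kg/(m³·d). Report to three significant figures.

L_v ≈ 0.282 kg BOD₅/(m³·d)

Applied BOD₅ load per unit volume = Q·S₀/V = (490 × 232/1000)/403.0 = 0.2821 kg BOD₅·m⁻³·d⁻¹.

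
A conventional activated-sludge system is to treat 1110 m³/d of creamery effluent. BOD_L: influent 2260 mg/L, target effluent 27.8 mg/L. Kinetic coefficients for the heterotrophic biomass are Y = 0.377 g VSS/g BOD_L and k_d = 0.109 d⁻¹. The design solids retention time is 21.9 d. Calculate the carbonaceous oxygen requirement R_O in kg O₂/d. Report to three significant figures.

Observed yield with endogenous decay: Y_obs = Y / (1 + k_d·θ_c) = 0.377 / (1 + 0.109 × 21.9) = 0.377 / 3.387 = 0.1113 g VSS/g BOD_L.
ΔS = 2260 − 27.8 = 2232 mg/L, so the substrate removal rate is 1110 × 2232/1000 = 2478 kg BOD_L/d.
Net sludge production P_X = 0.1113 × 2478 = 275.8 kg VSS/d.
Carbonaceous O₂ demand = substrate oxidised − cell-mass equivalent = 2478 − 1.42 × 275.8 = 2086 kg O₂/d.

R_O ≈ 2090 kg O₂/d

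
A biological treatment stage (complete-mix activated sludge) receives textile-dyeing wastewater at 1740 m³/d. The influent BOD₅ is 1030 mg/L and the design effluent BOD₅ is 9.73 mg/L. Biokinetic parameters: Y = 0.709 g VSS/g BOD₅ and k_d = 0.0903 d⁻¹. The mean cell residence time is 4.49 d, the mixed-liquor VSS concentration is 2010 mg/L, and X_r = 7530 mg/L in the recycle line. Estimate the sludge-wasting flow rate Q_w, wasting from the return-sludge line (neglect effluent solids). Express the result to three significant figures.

Q_w ≈ 119 m³/d

Steady-state biomass mass balance: V·X·(1 + k_d·θ_c) = Y·Q·(S₀ − S)·θ_c, so V = 0.709 × 1740 × (1030 − 9.73) × 4.49 / [2010 × (1 + 0.0903 × 4.49)] = 5.65×10^6 / 2825 = 2001 m³.
θ_c = V·X/(Q_w·X_r) when wasting from the recycle, so Q_w = V·X/(θ_c·X_r) = 2001 × 2010 / (4.49 × 7530) = 118.9 m³/d.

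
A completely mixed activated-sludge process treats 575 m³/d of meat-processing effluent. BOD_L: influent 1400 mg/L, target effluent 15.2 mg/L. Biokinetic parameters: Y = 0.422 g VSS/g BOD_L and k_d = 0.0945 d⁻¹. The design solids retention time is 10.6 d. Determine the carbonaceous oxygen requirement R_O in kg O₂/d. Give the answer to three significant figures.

Observed yield with endogenous decay: Y_obs = Y / (1 + k_d·θ_c) = 0.422 / (1 + 0.0945 × 10.6) = 0.422 / 2.002 = 0.2108 g VSS/g BOD_L.
Mass of BOD_L removed per day: Q(S₀ − S) = 575 × 1385 g/m³ = 796.3 kg/d.
P_X = Y_obs·Q·(S₀ − S) = 0.2108 × 796.3 = 167.9 kg VSS/d.
Carbonaceous O₂ demand = substrate oxidised − cell-mass equivalent = 796.3 − 1.42 × 167.9 = 557.9 kg O₂/d.

R_O ≈ 558 kg O₂/d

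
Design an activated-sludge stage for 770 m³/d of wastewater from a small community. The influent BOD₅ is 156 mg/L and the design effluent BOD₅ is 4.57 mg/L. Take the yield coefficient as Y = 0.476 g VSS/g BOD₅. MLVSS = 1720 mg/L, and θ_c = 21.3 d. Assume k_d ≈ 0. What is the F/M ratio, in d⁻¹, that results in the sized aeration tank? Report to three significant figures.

F/M ≈ 0.102 d⁻¹

Biomass mass balance (decay neglected): V·X = Y·Q·(S₀ − S)·θ_c, so V = 0.476 × 770 × (156 − 4.57) × 21.3 / 1720 = 687.3 m³.
Food-to-microorganism ratio F/M = Q S₀ / (V X) = 770 × 156 / (687.3 × 1720) = 0.1016 d⁻¹.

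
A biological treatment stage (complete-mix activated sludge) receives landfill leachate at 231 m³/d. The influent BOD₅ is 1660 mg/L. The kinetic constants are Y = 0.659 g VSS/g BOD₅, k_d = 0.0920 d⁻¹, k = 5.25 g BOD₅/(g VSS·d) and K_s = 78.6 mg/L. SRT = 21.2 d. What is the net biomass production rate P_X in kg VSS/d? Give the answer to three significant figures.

P_X ≈ 85.5 kg VSS/d

Effluent substrate depends only on kinetics and SRT: S = K_s(1 + k_d θ_c) / [θ_c(Yk − k_d) − 1] = 78.6 × (1 + 0.0920 × 21.2) / [21.2 × (0.659 × 5.25 − 0.0920) − 1] = 231.9 / 70.40 = 3.294 mg/L.
Correct the yield for decay: Y_obs = Y/(1 + k_d θ_c) = 0.659 / (1 + 0.0920 × 21.2) = 0.659 / 2.950 = 0.2234.
Mass of BOD₅ removed per day: Q(S₀ − S) = 231 × 1657 g/m³ = 382.7 kg/d.
P_X = Y_obs · Q(S₀ − S) = 0.2234 × 382.7 = 85.48 kg VSS/d.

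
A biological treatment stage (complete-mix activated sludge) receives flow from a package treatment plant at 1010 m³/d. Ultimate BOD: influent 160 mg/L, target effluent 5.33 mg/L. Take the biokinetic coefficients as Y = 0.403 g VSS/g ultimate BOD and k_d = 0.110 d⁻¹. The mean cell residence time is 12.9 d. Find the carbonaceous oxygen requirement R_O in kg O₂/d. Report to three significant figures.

R_O ≈ 119 kg O₂/d

Y_obs = Y / (1 + k_d θ_c) = 0.403 / (1 + 0.110 × 12.9) = 0.403 / 2.419 = 0.1666.
ΔS = 160 − 5.33 = 154.7 mg/L, so the substrate removal rate is 1010 × 154.7/1000 = 156.2 kg ultimate BOD/d.
Net sludge production P_X = 0.1666 × 156.2 = 26.03 kg VSS/d.
R_O = Q·ΔS − 1.42 P_X = 156.2 − 36.96 = 119.3 kg O₂/d.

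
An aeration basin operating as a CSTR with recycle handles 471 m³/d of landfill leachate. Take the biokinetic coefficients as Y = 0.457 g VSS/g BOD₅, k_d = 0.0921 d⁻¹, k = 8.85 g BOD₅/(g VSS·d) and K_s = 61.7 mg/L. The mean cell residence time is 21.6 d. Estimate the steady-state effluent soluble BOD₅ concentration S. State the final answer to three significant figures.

S ≈ 2.19 mg/L

Effluent substrate depends only on kinetics and SRT: S = K_s(1 + k_d θ_c) / [θ_c(Yk − k_d) − 1] = 61.7 × (1 + 0.0921 × 21.6) / [21.6 × (0.457 × 8.85 − 0.0921) − 1] = 184.4 / 84.37 = 2.186 mg/L.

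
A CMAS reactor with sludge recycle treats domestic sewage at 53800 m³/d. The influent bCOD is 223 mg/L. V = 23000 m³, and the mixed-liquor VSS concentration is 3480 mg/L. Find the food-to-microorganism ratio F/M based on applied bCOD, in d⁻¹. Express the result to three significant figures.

F/M ≈ 0.150 d⁻¹

F/M = Q·S₀ / (V·X) = 53800 × 223 / (23000 × 3480) = 0.1499 g bCOD·(g VSS·d)⁻¹.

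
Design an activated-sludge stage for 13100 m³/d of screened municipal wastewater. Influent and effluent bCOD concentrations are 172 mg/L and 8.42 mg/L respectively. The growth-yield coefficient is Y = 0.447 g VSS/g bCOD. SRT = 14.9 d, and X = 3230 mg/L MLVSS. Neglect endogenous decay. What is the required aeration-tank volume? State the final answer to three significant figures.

V ≈ 4420 m³

With k_d = 0 the design equation reduces to V = Y Q (S₀−S) θ_c / X = 0.447 × 13100 × (172 − 8.42) × 14.9 / 3230 = 4419 m³.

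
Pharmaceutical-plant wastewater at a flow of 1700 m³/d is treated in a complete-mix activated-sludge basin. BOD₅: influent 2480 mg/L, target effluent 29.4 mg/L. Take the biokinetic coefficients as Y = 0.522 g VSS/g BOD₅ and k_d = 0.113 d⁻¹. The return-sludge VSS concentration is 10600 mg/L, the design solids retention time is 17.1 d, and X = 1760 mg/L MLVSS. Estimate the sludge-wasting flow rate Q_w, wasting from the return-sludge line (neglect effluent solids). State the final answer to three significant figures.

Steady-state biomass mass balance: V·X·(1 + k_d·θ_c) = Y·Q·(S₀ − S)·θ_c, so V = 0.522 × 1700 × (2480 − 29.4) × 17.1 / [1760 × (1 + 0.113 × 17.1)] = 3.72×10^7 / 5161 = 7206 m³.
Q_w = (V·X)/(θ_c X_r) = 7206 × 1760 / (17.1 × 10600) = 69.96 m³/d.

Q_w ≈ 70.0 m³/d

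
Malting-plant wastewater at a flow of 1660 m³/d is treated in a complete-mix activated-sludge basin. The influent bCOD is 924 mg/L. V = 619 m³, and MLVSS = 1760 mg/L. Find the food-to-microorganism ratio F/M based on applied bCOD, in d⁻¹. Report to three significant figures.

F/M = applied load / biomass = Q·S₀/(V·X) = 1660 × 924 / (619.0 × 1760) = 1.408 d⁻¹.

F/M ≈ 1.41 d⁻¹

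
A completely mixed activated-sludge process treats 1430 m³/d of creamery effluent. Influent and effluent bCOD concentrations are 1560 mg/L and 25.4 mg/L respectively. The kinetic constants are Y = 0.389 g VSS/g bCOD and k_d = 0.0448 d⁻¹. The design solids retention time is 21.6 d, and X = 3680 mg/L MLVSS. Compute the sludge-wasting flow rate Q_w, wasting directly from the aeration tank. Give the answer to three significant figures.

Q_w ≈ 118 m³/d

Steady-state biomass mass balance: V·X·(1 + k_d·θ_c) = Y·Q·(S₀ − S)·θ_c, so V = 0.389 × 1430 × (1560 − 25.4) × 21.6 / [3680 × (1 + 0.0448 × 21.6)] = 1.84×10^7 / 7241 = 2546 m³.
For wasting at MLVSS concentration, Q_w = V/θ_c = 2546/21.6 = 117.9 m³/d.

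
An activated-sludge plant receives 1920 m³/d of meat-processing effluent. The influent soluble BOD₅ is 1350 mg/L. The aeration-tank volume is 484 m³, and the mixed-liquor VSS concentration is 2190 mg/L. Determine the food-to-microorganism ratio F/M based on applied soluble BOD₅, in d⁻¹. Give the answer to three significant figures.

F/M ≈ 2.45 d⁻¹

Food-to-microorganism ratio F/M = Q S₀ / (V X) = 1920 × 1350 / (484.0 × 2190) = 2.445 d⁻¹.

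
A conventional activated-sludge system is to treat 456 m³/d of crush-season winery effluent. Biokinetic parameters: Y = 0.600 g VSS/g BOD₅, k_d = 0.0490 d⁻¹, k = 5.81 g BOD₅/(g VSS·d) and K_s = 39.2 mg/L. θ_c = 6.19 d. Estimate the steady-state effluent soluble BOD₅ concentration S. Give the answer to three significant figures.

S ≈ 2.52 mg/L

Effluent substrate depends only on kinetics and SRT: S = K_s(1 + k_d θ_c) / [θ_c(Yk − k_d) − 1] = 39.2 × (1 + 0.0490 × 6.19) / [6.19 × (0.600 × 5.81 − 0.0490) − 1] = 51.09 / 20.28 = 2.520 mg/L.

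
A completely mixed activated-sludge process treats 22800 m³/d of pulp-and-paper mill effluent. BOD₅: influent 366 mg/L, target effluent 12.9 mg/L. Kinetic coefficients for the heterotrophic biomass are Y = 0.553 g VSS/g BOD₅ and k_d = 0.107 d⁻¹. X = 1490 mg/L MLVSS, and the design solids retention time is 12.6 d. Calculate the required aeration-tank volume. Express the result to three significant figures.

V ≈ 16000 m³

Steady-state biomass mass balance: V·X·(1 + k_d·θ_c) = Y·Q·(S₀ − S)·θ_c, so V = 0.553 × 22800 × (366 − 12.9) × 12.6 / [1490 × (1 + 0.107 × 12.6)] = 5.61×10^7 / 3499 = 16033 m³.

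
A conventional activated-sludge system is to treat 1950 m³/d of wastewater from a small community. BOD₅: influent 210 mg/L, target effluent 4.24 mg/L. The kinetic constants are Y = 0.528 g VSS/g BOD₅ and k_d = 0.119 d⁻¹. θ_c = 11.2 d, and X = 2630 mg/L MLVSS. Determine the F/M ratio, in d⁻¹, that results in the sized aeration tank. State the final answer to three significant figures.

F/M ≈ 0.403 d⁻¹

Steady-state biomass mass balance: V·X·(1 + k_d·θ_c) = Y·Q·(S₀ − S)·θ_c, so V = 0.528 × 1950 × (210 − 4.24) × 11.2 / [2630 × (1 + 0.119 × 11.2)] = 2.37×10^6 / 6135 = 386.7 m³.
F/M = Q·S₀ / (V·X) = 1950 × 210 / (386.7 × 2630) = 0.4026 g BOD₅·(g VSS·d)⁻¹.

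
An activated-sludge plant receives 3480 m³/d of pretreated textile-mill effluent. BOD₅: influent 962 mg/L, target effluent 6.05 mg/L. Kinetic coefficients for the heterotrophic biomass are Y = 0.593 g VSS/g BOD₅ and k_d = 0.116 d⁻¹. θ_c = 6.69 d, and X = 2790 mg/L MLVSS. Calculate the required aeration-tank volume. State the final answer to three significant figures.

V ≈ 2660 m³

Rearranging the biomass balance for a CMAS with decay, V = Y·Q·ΔS·θ_c / [X·(1+k_d θ_c)] = 0.593 × 3480 × (962 − 6.05) × 6.69 / [2790 × (1 + 0.116 × 6.69)] = 1.32×10^7 / 4955 = 2663 m³.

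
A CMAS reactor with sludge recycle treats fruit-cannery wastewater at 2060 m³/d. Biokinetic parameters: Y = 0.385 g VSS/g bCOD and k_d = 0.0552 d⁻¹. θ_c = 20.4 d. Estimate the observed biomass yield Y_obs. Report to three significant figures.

Y_obs ≈ 0.181 g VSS/g bCOD

Observed yield with endogenous decay: Y_obs = Y / (1 + k_d·θ_c) = 0.385 / (1 + 0.0552 × 20.4) = 0.385 / 2.126 = 0.1811 g VSS/g bCOD.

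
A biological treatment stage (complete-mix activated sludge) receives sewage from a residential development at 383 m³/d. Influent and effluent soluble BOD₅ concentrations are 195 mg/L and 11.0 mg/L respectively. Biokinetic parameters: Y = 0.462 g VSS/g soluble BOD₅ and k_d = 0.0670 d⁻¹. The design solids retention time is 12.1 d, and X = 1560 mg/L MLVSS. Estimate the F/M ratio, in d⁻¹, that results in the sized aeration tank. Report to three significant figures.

Steady-state biomass mass balance: V·X·(1 + k_d·θ_c) = Y·Q·(S₀ − S)·θ_c, so V = 0.462 × 383 × (195 − 11.0) × 12.1 / [1560 × (1 + 0.0670 × 12.1)] = 3.94×10^5 / 2825 = 139.5 m³.
Food-to-microorganism ratio F/M = Q S₀ / (V X) = 383 × 195 / (139.5 × 1560) = 0.3433 d⁻¹.

F/M ≈ 0.343 d⁻¹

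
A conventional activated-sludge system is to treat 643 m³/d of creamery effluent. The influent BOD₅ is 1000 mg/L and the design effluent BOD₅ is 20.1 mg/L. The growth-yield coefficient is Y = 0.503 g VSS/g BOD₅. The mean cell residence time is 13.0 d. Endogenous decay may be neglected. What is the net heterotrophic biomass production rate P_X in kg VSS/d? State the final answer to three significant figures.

P_X ≈ 317 kg VSS/d

No decay correction is needed, so Y_obs = Y = 0.503.
Mass of BOD₅ removed per day: Q(S₀ − S) = 643 × 979.9 g/m³ = 630.1 kg/d.
P_X = Y_obs · Q(S₀ − S) = 0.5030 × 630.1 = 316.9 kg VSS/d.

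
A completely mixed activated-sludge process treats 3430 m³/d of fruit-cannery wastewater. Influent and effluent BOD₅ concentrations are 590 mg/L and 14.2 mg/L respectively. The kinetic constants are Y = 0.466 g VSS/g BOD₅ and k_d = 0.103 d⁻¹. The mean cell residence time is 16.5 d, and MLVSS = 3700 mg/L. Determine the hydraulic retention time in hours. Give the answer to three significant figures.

Steady-state biomass mass balance: V·X·(1 + k_d·θ_c) = Y·Q·(S₀ − S)·θ_c, so V = 0.466 × 3430 × (590 − 14.2) × 16.5 / [3700 × (1 + 0.103 × 16.5)] = 1.52×10^7 / 9988 = 1520 m³.
Hydraulic retention time τ = V/Q = 1520 / 3430 = 0.4433 d = 10.64 h.

τ ≈ 10.6 h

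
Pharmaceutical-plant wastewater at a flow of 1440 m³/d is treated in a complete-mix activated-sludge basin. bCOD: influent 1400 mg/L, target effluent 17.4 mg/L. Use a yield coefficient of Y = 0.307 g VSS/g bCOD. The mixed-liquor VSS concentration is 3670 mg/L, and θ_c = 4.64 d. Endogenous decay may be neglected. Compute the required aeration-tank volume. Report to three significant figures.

V ≈ 773 m³

V·X = Y·Q·ΔS·θ_c gives V = 0.307 × 1440 × (1400 − 17.4) × 4.64 / 3670 = 772.8 m³.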